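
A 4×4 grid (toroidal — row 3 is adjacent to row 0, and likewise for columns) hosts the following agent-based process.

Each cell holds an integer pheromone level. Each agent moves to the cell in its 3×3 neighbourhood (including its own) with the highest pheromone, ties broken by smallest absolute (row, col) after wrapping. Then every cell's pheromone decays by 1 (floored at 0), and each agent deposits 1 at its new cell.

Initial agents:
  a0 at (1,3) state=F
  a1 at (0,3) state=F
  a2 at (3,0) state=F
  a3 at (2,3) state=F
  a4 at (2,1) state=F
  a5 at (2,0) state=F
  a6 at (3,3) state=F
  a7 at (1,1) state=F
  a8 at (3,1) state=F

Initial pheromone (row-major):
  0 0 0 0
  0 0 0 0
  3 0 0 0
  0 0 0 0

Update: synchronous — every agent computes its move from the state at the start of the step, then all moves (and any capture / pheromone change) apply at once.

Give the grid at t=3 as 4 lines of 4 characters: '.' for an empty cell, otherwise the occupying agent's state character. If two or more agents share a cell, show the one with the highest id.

F...
....
F...
....

t=1: a0@(2,0) a1@(0,0) a2@(2,0) a3@(2,0) a4@(2,0) a5@(2,0) a6@(2,0) a7@(2,0) a8@(2,0) | pheromone: 1 0 0 0 / 0 0 0 0 / 10 0 0 0 / 0 0 0 0
t=2: a0@(2,0) a1@(0,0) a2@(2,0) a3@(2,0) a4@(2,0) a5@(2,0) a6@(2,0) a7@(2,0) a8@(2,0) | pheromone: 1 0 0 0 / 0 0 0 0 / 17 0 0 0 / 0 0 0 0
t=3: a0@(2,0) a1@(0,0) a2@(2,0) a3@(2,0) a4@(2,0) a5@(2,0) a6@(2,0) a7@(2,0) a8@(2,0) | pheromone: 1 0 0 0 / 0 0 0 0 / 24 0 0 0 / 0 0 0 0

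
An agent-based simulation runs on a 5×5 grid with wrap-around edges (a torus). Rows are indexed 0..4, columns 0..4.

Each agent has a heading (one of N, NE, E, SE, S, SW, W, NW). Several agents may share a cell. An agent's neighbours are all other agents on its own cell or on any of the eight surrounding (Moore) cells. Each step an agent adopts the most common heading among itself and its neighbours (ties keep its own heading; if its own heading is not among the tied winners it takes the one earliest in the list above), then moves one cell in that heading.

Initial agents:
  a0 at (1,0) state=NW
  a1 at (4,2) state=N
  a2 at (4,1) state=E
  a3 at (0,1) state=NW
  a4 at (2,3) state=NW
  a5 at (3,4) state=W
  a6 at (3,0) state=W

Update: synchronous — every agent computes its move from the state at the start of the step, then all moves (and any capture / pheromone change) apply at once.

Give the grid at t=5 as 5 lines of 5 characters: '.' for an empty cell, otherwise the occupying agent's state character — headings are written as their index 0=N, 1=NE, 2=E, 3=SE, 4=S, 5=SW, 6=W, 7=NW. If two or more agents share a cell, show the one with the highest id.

t=1: a0@(0,4):NW a1@(3,2):N a2@(4,2):E a3@(4,0):NW a4@(1,2):NW a5@(3,3):W a6@(3,4):W
t=2: a0@(4,3):NW a1@(2,2):N a2@(4,3):E a3@(3,4):NW a4@(0,1):NW a5@(3,2):W a6@(3,3):W
t=3: a0@(3,2):NW a1@(2,1):W a2@(4,2):W a3@(2,3):NW a4@(4,0):NW a5@(3,1):W a6@(3,2):W
t=4: a0@(3,1):W a1@(2,0):W a2@(4,1):W a3@(1,2):NW a4@(3,4):NW a5@(3,0):W a6@(3,1):W
t=5: a0@(3,0):W a1@(2,4):W a2@(4,0):W a3@(0,1):NW a4@(3,3):W a5@(3,4):W a6@(3,0):W

.7...
.....
....6
6..66
6....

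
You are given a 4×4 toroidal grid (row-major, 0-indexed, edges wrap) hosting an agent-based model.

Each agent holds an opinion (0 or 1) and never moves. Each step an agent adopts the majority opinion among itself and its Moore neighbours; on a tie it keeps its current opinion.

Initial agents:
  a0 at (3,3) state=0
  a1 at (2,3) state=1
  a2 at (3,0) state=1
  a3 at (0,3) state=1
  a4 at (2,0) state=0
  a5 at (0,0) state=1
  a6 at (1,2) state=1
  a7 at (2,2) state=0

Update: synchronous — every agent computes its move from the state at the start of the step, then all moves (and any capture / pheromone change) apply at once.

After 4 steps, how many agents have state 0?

0

t=1: a0@(3,3):1 a1@(2,3):1 a2@(3,0):1 a3@(0,3):1 a4@(2,0):0 a5@(0,0):1 a6@(1,2):1 a7@(2,2):0
t=2: a0@(3,3):1 a1@(2,3):1 a2@(3,0):1 a3@(0,3):1 a4@(2,0):1 a5@(0,0):1 a6@(1,2):1 a7@(2,2):1
t=3: (unchanged — steady state)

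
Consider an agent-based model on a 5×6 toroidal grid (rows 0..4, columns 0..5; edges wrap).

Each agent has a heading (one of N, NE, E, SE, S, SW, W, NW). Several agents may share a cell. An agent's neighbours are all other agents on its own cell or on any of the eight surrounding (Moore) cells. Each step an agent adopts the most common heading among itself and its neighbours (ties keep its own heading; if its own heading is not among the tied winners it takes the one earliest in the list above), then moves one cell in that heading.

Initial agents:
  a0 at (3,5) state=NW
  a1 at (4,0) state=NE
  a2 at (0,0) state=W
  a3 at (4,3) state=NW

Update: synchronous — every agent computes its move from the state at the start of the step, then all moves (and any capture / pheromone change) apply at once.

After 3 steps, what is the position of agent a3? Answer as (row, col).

(1, 0)

t=1: a0@(2,4):NW a1@(3,1):NE a2@(0,5):W a3@(3,2):NW
t=2: a0@(1,3):NW a1@(2,2):NE a2@(0,4):W a3@(2,1):NW
t=3: a0@(0,2):NW a1@(1,1):NW a2@(0,3):W a3@(1,0):NW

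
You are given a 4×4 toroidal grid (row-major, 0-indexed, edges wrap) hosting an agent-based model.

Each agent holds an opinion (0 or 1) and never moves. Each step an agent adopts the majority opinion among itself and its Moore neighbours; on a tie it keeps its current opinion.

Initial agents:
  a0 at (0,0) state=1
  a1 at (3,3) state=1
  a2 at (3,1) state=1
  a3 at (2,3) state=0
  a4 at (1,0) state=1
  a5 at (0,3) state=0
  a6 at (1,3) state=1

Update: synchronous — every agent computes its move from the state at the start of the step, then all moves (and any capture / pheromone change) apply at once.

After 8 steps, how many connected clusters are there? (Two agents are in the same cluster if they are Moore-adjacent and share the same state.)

1

t=1: a0@(0,0):1 a1@(3,3):1 a2@(3,1):1 a3@(2,3):1 a4@(1,0):1 a5@(0,3):1 a6@(1,3):1
t=2: (unchanged — steady state)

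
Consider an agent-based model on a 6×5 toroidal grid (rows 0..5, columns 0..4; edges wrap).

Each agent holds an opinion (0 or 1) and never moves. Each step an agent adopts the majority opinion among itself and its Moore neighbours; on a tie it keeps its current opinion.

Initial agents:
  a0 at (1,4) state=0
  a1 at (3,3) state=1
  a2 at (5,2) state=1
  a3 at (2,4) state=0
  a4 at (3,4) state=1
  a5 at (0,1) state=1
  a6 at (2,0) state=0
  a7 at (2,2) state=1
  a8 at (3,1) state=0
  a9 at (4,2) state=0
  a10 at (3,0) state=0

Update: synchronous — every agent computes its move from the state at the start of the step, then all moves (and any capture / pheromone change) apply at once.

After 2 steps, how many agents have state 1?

t=1: a0@(1,4):0 a1@(3,3):1 a2@(5,2):1 a3@(2,4):0 a4@(3,4):0 a5@(0,1):1 a6@(2,0):0 a7@(2,2):1 a8@(3,1):0 a9@(4,2):0 a10@(3,0):0
t=2: a0@(1,4):0 a1@(3,3):0 a2@(5,2):1 a3@(2,4):0 a4@(3,4):0 a5@(0,1):1 a6@(2,0):0 a7@(2,2):1 a8@(3,1):0 a9@(4,2):0 a10@(3,0):0

3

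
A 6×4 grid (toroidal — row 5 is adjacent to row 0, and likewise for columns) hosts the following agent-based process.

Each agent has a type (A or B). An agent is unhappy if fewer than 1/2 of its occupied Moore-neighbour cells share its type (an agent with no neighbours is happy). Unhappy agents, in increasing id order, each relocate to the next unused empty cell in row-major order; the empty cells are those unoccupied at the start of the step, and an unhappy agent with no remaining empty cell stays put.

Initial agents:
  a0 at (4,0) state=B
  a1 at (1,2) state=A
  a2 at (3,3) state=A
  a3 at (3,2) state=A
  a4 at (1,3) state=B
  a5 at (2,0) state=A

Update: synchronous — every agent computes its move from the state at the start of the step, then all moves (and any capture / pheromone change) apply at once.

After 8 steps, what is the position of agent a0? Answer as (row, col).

t=1: a0@(0,0):B a1@(0,1):A a2@(3,3):A a3@(3,2):A a4@(0,2):B a5@(2,0):A
t=2: a0@(0,3):B a1@(1,0):A a2@(3,3):A a3@(3,2):A a4@(1,1):B a5@(2,0):A
t=3: a0@(0,0):B a1@(0,1):A a2@(3,3):A a3@(3,2):A a4@(0,2):B a5@(2,0):A
t=4: a0@(0,3):B a1@(1,0):A a2@(3,3):A a3@(3,2):A a4@(1,1):B a5@(2,0):A
t=5: a0@(0,0):B a1@(0,1):A a2@(3,3):A a3@(3,2):A a4@(0,2):B a5@(2,0):A
t=6: a0@(0,3):B a1@(1,0):A a2@(3,3):A a3@(3,2):A a4@(1,1):B a5@(2,0):A
t=7: a0@(0,0):B a1@(0,1):A a2@(3,3):A a3@(3,2):A a4@(0,2):B a5@(2,0):A
t=8: a0@(0,3):B a1@(1,0):A a2@(3,3):A a3@(3,2):A a4@(1,1):B a5@(2,0):A

(0, 3)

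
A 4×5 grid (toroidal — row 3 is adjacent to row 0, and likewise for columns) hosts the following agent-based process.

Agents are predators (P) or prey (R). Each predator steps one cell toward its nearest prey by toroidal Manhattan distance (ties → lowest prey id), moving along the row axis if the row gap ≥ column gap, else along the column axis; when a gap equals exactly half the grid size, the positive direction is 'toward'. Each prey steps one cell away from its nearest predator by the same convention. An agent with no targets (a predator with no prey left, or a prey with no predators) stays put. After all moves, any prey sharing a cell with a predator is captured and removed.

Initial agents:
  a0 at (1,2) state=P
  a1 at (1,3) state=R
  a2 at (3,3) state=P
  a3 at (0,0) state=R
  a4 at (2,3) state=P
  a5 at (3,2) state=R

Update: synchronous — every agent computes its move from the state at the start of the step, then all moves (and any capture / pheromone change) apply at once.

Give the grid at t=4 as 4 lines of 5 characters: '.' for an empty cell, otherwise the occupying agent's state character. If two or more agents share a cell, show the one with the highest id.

t=1: a0@(1,3):P a1@(1,4):R a2@(3,2):P a3@(0,4):R a4@(1,3):P a5@(3,1):R
t=2: a0@(1,4):P a1@(1,0):R a2@(3,1):P a3@(3,4):R a4@(1,4):P a5@(3,0):R
t=3: a0@(1,0):P a1@(1,1):R a2@(3,0):P a3@(2,4):R a4@(1,0):P a5@(3,4):R
t=4: a0@(1,1):P a1@(1,2):R a2@(3,4):P a4@(1,1):P a5@(3,3):R

.....
.PR..
.....
...RP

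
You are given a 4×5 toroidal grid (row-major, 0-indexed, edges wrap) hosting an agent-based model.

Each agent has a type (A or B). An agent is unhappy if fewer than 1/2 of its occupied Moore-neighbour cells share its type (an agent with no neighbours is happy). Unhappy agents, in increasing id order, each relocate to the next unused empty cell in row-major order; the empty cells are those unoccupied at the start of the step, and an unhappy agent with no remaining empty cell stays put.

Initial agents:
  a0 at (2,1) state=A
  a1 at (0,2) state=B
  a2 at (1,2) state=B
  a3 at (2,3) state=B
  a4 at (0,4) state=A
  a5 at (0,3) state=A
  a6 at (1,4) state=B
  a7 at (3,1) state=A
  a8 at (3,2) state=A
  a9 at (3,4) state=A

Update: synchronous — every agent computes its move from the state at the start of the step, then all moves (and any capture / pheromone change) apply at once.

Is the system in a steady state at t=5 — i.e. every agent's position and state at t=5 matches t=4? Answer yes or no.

yes

t=1: a0@(2,1):A a1@(0,0):B a2@(1,2):B a3@(2,3):B a4@(0,4):A a5@(0,3):A a6@(0,1):B a7@(3,1):A a8@(3,2):A a9@(3,4):A
t=2: a0@(2,1):A a1@(0,2):B a2@(1,2):B a3@(1,0):B a4@(0,4):A a5@(0,3):A a6@(0,1):B a7@(3,1):A a8@(3,2):A a9@(3,4):A
t=3: a0@(2,1):A a1@(0,0):B a2@(1,2):B a3@(1,1):B a4@(0,4):A a5@(0,3):A a6@(0,1):B a7@(3,1):A a8@(3,2):A a9@(3,4):A
t=4: a0@(2,1):A a1@(0,2):B a2@(1,2):B a3@(1,1):B a4@(0,4):A a5@(0,3):A a6@(0,1):B a7@(3,1):A a8@(3,2):A a9@(3,4):A
t=5: (unchanged — steady state)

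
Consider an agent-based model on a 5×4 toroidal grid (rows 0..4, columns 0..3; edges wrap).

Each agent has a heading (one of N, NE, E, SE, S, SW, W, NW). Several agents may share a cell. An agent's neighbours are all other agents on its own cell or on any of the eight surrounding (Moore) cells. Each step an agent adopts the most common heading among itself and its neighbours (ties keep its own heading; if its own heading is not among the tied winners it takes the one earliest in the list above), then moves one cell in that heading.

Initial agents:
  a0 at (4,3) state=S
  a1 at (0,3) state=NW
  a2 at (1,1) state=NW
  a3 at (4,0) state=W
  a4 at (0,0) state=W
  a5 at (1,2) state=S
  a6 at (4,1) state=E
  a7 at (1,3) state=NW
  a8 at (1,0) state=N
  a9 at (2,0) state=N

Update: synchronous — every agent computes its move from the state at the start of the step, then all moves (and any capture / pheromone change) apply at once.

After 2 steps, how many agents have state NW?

t=1: a0@(4,2):W a1@(4,2):NW a2@(0,1):N a3@(4,3):W a4@(4,3):NW a5@(0,1):NW a6@(4,0):W a7@(0,2):NW a8@(0,3):NW a9@(1,0):N
t=2: a0@(3,1):NW a1@(3,1):NW a2@(4,0):NW a3@(3,2):NW a4@(3,2):NW a5@(4,0):NW a6@(3,3):NW a7@(4,1):NW a8@(4,2):NW a9@(0,0):N

9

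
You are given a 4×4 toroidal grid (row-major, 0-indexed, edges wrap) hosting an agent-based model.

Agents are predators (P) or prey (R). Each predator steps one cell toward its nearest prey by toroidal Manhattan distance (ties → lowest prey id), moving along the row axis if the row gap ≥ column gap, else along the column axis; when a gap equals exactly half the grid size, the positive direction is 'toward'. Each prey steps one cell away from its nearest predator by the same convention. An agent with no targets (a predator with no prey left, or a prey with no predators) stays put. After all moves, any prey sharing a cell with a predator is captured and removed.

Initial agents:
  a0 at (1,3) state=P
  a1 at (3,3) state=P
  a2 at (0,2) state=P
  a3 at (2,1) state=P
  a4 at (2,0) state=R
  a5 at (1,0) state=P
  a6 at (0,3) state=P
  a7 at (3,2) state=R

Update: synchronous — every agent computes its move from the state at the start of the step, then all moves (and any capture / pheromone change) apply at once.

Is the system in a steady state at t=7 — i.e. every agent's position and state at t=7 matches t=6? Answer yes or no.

t=1: a0@(2,3):P a1@(3,2):P a2@(3,2):P a3@(2,0):P a5@(2,0):P a6@(3,3):P a7@(3,1):R
t=2: a0@(2,0):P a1@(3,1):P a2@(3,1):P a3@(3,0):P a5@(3,0):P a6@(3,0):P
t=3: (unchanged — steady state)

yes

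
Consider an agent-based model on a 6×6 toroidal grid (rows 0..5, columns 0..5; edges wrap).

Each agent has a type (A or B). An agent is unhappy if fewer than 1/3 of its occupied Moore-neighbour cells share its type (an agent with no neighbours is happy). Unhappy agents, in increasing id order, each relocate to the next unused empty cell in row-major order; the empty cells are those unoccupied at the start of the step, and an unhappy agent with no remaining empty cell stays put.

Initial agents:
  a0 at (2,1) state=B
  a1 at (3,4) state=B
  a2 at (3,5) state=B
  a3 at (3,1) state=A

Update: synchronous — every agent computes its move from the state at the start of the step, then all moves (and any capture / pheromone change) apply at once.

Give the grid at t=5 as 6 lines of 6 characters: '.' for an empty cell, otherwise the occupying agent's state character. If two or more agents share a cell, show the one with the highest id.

t=1: a0@(0,0):B a1@(3,4):B a2@(3,5):B a3@(0,1):A
t=2: a0@(0,2):B a1@(3,4):B a2@(3,5):B a3@(0,3):A
t=3: a0@(0,0):B a1@(3,4):B a2@(3,5):B a3@(0,1):A
t=4: a0@(0,2):B a1@(3,4):B a2@(3,5):B a3@(0,3):A
t=5: a0@(0,0):B a1@(3,4):B a2@(3,5):B a3@(0,1):A

BA....
......
......
....BB
......
......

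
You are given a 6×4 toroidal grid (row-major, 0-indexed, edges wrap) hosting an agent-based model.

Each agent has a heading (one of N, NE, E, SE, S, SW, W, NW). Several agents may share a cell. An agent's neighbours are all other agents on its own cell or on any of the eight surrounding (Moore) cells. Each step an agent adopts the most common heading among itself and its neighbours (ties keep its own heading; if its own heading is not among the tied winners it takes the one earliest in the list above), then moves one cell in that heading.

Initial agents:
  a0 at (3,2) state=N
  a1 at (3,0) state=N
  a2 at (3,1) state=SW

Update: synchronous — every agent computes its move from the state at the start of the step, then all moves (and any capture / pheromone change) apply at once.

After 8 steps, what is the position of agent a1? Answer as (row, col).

(1, 0)

t=1: a0@(2,2):N a1@(2,0):N a2@(2,1):N
t=2: a0@(1,2):N a1@(1,0):N a2@(1,1):N
t=3: a0@(0,2):N a1@(0,0):N a2@(0,1):N
t=4: a0@(5,2):N a1@(5,0):N a2@(5,1):N
t=5: a0@(4,2):N a1@(4,0):N a2@(4,1):N
t=6: a0@(3,2):N a1@(3,0):N a2@(3,1):N
t=7: a0@(2,2):N a1@(2,0):N a2@(2,1):N
t=8: a0@(1,2):N a1@(1,0):N a2@(1,1):N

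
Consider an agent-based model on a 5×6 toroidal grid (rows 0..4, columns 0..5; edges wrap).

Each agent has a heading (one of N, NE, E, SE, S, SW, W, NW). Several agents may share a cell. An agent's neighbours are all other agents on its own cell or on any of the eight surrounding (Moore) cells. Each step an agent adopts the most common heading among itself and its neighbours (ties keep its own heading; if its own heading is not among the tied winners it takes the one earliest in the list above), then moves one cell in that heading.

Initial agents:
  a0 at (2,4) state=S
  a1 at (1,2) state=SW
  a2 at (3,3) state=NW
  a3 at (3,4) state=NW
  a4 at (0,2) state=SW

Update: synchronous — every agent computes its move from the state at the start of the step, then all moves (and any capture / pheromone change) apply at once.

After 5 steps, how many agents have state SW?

t=1: a0@(1,3):NW a1@(2,1):SW a2@(2,2):NW a3@(2,3):NW a4@(1,1):SW
t=2: a0@(0,2):NW a1@(3,0):SW a2@(1,1):NW a3@(1,2):NW a4@(2,0):SW
t=3: a0@(4,1):NW a1@(4,5):SW a2@(0,0):NW a3@(0,1):NW a4@(3,5):SW
t=4: a0@(3,0):NW a1@(0,4):SW a2@(4,5):NW a3@(4,0):NW a4@(4,4):SW
t=5: a0@(2,5):NW a1@(1,3):SW a2@(3,4):NW a3@(3,5):NW a4@(0,3):SW

2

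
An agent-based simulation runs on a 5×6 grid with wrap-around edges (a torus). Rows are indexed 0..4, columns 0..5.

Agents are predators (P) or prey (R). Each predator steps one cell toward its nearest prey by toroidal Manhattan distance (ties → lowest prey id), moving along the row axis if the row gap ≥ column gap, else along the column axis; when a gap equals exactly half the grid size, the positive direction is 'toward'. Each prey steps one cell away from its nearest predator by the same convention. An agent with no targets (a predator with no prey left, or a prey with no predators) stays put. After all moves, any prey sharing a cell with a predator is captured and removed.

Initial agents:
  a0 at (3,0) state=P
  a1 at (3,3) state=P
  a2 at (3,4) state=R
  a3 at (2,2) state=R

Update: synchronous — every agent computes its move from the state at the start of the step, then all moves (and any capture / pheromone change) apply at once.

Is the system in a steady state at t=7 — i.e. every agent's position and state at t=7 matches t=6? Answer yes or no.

t=1: a0@(3,5):P a1@(3,4):P a3@(1,2):R
t=2: a0@(3,0):P a1@(2,4):P a3@(0,2):R
t=3: a0@(4,0):P a1@(1,4):P a3@(1,2):R
t=4: a0@(0,0):P a1@(1,3):P a3@(1,1):R
t=5: a0@(1,0):P a1@(1,2):P a3@(2,1):R
t=6: a0@(2,0):P a1@(2,2):P a3@(3,1):R
t=7: a0@(3,0):P a1@(3,2):P a3@(4,1):R

no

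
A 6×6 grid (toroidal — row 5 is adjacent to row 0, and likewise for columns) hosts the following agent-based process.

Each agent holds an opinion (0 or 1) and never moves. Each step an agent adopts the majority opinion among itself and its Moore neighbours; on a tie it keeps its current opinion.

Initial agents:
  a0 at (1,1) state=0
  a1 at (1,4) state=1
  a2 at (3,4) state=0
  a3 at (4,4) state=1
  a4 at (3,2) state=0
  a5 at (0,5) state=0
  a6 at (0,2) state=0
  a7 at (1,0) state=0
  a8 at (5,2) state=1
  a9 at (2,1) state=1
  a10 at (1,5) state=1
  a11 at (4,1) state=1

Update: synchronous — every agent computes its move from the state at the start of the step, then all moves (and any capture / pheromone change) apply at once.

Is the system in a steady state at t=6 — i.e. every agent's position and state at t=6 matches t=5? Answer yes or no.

t=1: a0@(1,1):0 a1@(1,4):1 a2@(3,4):0 a3@(4,4):1 a4@(3,2):1 a5@(0,5):0 a6@(0,2):0 a7@(1,0):0 a8@(5,2):1 a9@(2,1):0 a10@(1,5):1 a11@(4,1):1
t=2: (unchanged — steady state)

yes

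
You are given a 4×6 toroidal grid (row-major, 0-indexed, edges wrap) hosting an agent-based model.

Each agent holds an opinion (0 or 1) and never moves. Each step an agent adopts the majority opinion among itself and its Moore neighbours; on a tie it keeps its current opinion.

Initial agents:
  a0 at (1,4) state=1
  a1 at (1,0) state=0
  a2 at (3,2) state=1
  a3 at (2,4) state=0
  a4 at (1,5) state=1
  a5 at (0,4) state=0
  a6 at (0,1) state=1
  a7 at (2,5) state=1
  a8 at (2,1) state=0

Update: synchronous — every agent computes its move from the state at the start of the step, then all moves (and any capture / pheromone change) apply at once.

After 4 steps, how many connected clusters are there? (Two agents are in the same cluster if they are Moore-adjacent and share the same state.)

1

t=1: a0@(1,4):1 a1@(1,0):1 a2@(3,2):1 a3@(2,4):1 a4@(1,5):1 a5@(0,4):1 a6@(0,1):1 a7@(2,5):1 a8@(2,1):0
t=2: a0@(1,4):1 a1@(1,0):1 a2@(3,2):1 a3@(2,4):1 a4@(1,5):1 a5@(0,4):1 a6@(0,1):1 a7@(2,5):1 a8@(2,1):1
t=3: (unchanged — steady state)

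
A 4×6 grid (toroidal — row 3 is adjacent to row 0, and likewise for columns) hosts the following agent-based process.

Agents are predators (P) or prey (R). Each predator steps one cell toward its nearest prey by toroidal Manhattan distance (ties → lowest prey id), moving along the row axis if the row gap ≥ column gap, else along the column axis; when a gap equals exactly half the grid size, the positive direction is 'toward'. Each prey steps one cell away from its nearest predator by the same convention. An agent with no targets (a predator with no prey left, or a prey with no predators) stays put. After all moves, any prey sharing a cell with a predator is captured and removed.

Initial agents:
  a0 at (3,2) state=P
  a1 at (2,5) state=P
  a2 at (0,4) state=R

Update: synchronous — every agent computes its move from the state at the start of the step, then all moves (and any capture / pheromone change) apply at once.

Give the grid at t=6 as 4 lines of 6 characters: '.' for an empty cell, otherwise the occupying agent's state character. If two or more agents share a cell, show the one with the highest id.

.....P
.....R
......
....P.

t=1: a0@(3,3):P a1@(3,5):P a2@(0,5):R
t=2: a0@(3,4):P a1@(0,5):P a2@(1,5):R
t=3: a0@(0,4):P a1@(1,5):P a2@(2,5):R
t=4: a0@(1,4):P a1@(2,5):P a2@(3,5):R
t=5: a0@(2,4):P a1@(3,5):P a2@(0,5):R
t=6: a0@(3,4):P a1@(0,5):P a2@(1,5):R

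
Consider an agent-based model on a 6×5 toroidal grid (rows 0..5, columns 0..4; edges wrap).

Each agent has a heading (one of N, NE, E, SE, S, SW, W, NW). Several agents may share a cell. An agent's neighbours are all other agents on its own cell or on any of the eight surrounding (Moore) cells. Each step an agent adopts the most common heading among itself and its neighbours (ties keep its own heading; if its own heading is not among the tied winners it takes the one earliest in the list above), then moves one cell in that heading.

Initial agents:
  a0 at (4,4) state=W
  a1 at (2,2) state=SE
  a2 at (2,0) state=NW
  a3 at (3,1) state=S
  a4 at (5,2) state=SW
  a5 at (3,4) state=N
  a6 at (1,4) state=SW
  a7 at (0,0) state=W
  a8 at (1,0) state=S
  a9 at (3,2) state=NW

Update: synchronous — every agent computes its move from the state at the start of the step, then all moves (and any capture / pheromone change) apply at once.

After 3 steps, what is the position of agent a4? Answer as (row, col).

t=1: a0@(4,3):W a1@(3,3):SE a2@(3,0):S a3@(2,0):NW a4@(0,1):SW a5@(2,4):N a6@(2,3):SW a7@(0,4):W a8@(2,0):S a9@(2,1):NW
t=2: a0@(4,2):W a1@(4,4):SE a2@(4,0):S a3@(1,4):NW a4@(1,0):SW a5@(3,4):S a6@(3,2):SW a7@(0,3):W a8@(3,0):S a9@(1,0):NW
t=3: a0@(4,1):W a1@(5,4):S a2@(5,0):S a3@(0,3):NW a4@(0,4):NW a5@(4,4):S a6@(4,1):SW a7@(0,2):W a8@(4,0):S a9@(0,4):NW

(0, 4)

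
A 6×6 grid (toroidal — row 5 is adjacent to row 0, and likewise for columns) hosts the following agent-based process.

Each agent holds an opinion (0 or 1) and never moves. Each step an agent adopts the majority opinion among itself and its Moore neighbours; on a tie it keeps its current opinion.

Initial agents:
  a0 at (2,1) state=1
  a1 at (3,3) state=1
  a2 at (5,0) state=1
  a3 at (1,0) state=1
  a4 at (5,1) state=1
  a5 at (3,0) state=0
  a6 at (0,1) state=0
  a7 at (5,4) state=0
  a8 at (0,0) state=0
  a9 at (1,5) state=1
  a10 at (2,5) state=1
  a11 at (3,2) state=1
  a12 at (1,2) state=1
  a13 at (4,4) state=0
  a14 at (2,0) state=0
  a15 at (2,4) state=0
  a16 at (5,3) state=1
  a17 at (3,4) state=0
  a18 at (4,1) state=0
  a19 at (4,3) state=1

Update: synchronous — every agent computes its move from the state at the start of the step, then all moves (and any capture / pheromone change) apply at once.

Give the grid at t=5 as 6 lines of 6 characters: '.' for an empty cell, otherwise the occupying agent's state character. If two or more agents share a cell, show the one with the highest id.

t=1: a0@(2,1):1 a1@(3,3):1 a2@(5,0):0 a3@(1,0):1 a4@(5,1):0 a5@(3,0):0 a6@(0,1):1 a7@(5,4):0 a8@(0,0):1 a9@(1,5):1 a10@(2,5):0 a11@(3,2):1 a12@(1,2):1 a13@(4,4):0 a14@(2,0):1 a15@(2,4):1 a16@(5,3):1 a17@(3,4):0 a18@(4,1):1 a19@(4,3):1
t=2: a0@(2,1):1 a1@(3,3):1 a2@(5,0):1 a3@(1,0):1 a4@(5,1):1 a5@(3,0):1 a6@(0,1):1 a7@(5,4):0 a8@(0,0):1 a9@(1,5):1 a10@(2,5):1 a11@(3,2):1 a12@(1,2):1 a13@(4,4):0 a14@(2,0):1 a15@(2,4):1 a16@(5,3):1 a17@(3,4):0 a18@(4,1):0 a19@(4,3):1
t=3: a0@(2,1):1 a1@(3,3):1 a2@(5,0):1 a3@(1,0):1 a4@(5,1):1 a5@(3,0):1 a6@(0,1):1 a7@(5,4):0 a8@(0,0):1 a9@(1,5):1 a10@(2,5):1 a11@(3,2):1 a12@(1,2):1 a13@(4,4):0 a14@(2,0):1 a15@(2,4):1 a16@(5,3):1 a17@(3,4):1 a18@(4,1):1 a19@(4,3):1
t=4: a0@(2,1):1 a1@(3,3):1 a2@(5,0):1 a3@(1,0):1 a4@(5,1):1 a5@(3,0):1 a6@(0,1):1 a7@(5,4):0 a8@(0,0):1 a9@(1,5):1 a10@(2,5):1 a11@(3,2):1 a12@(1,2):1 a13@(4,4):1 a14@(2,0):1 a15@(2,4):1 a16@(5,3):1 a17@(3,4):1 a18@(4,1):1 a19@(4,3):1
t=5: a0@(2,1):1 a1@(3,3):1 a2@(5,0):1 a3@(1,0):1 a4@(5,1):1 a5@(3,0):1 a6@(0,1):1 a7@(5,4):1 a8@(0,0):1 a9@(1,5):1 a10@(2,5):1 a11@(3,2):1 a12@(1,2):1 a13@(4,4):1 a14@(2,0):1 a15@(2,4):1 a16@(5,3):1 a17@(3,4):1 a18@(4,1):1 a19@(4,3):1

11....
1.1..1
11..11
1.111.
.1.11.
11.11.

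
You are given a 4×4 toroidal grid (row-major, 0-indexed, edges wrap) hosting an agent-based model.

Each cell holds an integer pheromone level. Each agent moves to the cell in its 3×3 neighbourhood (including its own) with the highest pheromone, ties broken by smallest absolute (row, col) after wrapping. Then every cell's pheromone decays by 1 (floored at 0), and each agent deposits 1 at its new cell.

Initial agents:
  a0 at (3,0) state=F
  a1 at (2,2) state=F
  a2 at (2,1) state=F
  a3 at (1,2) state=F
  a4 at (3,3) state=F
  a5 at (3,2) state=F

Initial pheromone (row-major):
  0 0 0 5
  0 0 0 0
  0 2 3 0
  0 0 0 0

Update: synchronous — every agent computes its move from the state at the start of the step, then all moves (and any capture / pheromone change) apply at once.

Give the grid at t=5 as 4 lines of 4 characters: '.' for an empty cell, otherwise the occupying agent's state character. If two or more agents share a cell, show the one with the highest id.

...F
....
..F.
....

t=1: a0@(0,3) a1@(2,2) a2@(2,2) a3@(0,3) a4@(0,3) a5@(0,3) | pheromone: 0 0 0 8 / 0 0 0 0 / 0 1 4 0 / 0 0 0 0
t=2: a0@(0,3) a1@(2,2) a2@(2,2) a3@(0,3) a4@(0,3) a5@(0,3) | pheromone: 0 0 0 11 / 0 0 0 0 / 0 0 5 0 / 0 0 0 0
t=3: a0@(0,3) a1@(2,2) a2@(2,2) a3@(0,3) a4@(0,3) a5@(0,3) | pheromone: 0 0 0 14 / 0 0 0 0 / 0 0 6 0 / 0 0 0 0
t=4: a0@(0,3) a1@(2,2) a2@(2,2) a3@(0,3) a4@(0,3) a5@(0,3) | pheromone: 0 0 0 17 / 0 0 0 0 / 0 0 7 0 / 0 0 0 0
t=5: a0@(0,3) a1@(2,2) a2@(2,2) a3@(0,3) a4@(0,3) a5@(0,3) | pheromone: 0 0 0 20 / 0 0 0 0 / 0 0 8 0 / 0 0 0 0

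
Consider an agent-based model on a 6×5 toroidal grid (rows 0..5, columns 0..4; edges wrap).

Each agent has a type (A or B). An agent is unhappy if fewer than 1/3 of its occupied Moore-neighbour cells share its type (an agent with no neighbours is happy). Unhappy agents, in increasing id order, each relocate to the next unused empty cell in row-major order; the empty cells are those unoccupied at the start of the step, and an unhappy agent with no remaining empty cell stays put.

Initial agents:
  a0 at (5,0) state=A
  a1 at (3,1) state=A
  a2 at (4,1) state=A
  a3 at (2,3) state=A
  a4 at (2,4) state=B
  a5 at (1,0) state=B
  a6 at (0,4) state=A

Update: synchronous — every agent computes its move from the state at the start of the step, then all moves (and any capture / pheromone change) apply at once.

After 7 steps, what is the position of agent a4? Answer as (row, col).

t=1: a0@(5,0):A a1@(3,1):A a2@(4,1):A a3@(0,0):A a4@(2,4):B a5@(1,0):B a6@(0,4):A
t=2: (unchanged — steady state)

(2, 4)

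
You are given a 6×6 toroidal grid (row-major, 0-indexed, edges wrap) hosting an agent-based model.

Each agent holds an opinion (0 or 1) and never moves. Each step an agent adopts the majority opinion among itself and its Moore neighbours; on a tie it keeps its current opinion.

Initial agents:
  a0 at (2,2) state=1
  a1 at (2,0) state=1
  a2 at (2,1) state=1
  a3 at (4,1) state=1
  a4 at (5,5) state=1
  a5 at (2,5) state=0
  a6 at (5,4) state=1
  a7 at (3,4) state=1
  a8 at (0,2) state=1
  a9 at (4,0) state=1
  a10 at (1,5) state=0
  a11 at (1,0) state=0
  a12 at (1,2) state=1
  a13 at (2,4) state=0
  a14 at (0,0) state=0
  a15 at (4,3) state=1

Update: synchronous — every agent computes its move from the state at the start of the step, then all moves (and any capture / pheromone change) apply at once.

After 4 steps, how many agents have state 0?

6

t=1: a0@(2,2):1 a1@(2,0):0 a2@(2,1):1 a3@(4,1):1 a4@(5,5):1 a5@(2,5):0 a6@(5,4):1 a7@(3,4):1 a8@(0,2):1 a9@(4,0):1 a10@(1,5):0 a11@(1,0):0 a12@(1,2):1 a13@(2,4):0 a14@(0,0):0 a15@(4,3):1
t=2: (unchanged — steady state)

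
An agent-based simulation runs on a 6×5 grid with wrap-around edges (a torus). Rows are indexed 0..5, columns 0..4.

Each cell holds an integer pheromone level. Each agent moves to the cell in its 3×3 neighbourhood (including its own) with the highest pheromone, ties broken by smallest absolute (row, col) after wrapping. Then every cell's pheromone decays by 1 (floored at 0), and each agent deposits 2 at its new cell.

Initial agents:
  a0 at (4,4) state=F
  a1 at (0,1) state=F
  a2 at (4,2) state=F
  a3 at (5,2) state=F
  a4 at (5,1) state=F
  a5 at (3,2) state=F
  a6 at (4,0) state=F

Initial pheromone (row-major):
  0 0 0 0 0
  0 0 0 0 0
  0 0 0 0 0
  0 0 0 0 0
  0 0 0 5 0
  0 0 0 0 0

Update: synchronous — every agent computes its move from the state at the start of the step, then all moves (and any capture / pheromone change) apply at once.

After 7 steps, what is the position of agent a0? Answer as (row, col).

t=1: a0@(4,3) a1@(0,0) a2@(4,3) a3@(4,3) a4@(0,0) a5@(4,3) a6@(3,0) | pheromone: 4 0 0 0 0 / 0 0 0 0 0 / 0 0 0 0 0 / 2 0 0 0 0 / 0 0 0 12 0 / 0 0 0 0 0
t=2: a0@(4,3) a1@(0,0) a2@(4,3) a3@(4,3) a4@(0,0) a5@(4,3) a6@(3,0) | pheromone: 7 0 0 0 0 / 0 0 0 0 0 / 0 0 0 0 0 / 3 0 0 0 0 / 0 0 0 19 0 / 0 0 0 0 0
t=3: a0@(4,3) a1@(0,0) a2@(4,3) a3@(4,3) a4@(0,0) a5@(4,3) a6@(3,0) | pheromone: 10 0 0 0 0 / 0 0 0 0 0 / 0 0 0 0 0 / 4 0 0 0 0 / 0 0 0 26 0 / 0 0 0 0 0
t=4: a0@(4,3) a1@(0,0) a2@(4,3) a3@(4,3) a4@(0,0) a5@(4,3) a6@(3,0) | pheromone: 13 0 0 0 0 / 0 0 0 0 0 / 0 0 0 0 0 / 5 0 0 0 0 / 0 0 0 33 0 / 0 0 0 0 0
t=5: a0@(4,3) a1@(0,0) a2@(4,3) a3@(4,3) a4@(0,0) a5@(4,3) a6@(3,0) | pheromone: 16 0 0 0 0 / 0 0 0 0 0 / 0 0 0 0 0 / 6 0 0 0 0 / 0 0 0 40 0 / 0 0 0 0 0
t=6: a0@(4,3) a1@(0,0) a2@(4,3) a3@(4,3) a4@(0,0) a5@(4,3) a6@(3,0) | pheromone: 19 0 0 0 0 / 0 0 0 0 0 / 0 0 0 0 0 / 7 0 0 0 0 / 0 0 0 47 0 / 0 0 0 0 0
t=7: a0@(4,3) a1@(0,0) a2@(4,3) a3@(4,3) a4@(0,0) a5@(4,3) a6@(3,0) | pheromone: 22 0 0 0 0 / 0 0 0 0 0 / 0 0 0 0 0 / 8 0 0 0 0 / 0 0 0 54 0 / 0 0 0 0 0

(4, 3)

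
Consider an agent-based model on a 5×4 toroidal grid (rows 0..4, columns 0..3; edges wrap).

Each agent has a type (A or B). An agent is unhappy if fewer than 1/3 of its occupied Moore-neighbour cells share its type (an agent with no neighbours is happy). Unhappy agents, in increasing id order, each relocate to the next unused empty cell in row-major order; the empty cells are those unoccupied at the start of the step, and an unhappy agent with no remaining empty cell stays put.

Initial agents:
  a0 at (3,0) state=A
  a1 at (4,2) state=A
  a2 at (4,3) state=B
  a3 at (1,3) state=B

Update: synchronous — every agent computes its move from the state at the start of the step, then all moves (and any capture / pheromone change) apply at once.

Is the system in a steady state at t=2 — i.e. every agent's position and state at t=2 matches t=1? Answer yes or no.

yes

t=1: a0@(0,0):A a1@(0,1):A a2@(0,2):B a3@(1,3):B
t=2: (unchanged — steady state)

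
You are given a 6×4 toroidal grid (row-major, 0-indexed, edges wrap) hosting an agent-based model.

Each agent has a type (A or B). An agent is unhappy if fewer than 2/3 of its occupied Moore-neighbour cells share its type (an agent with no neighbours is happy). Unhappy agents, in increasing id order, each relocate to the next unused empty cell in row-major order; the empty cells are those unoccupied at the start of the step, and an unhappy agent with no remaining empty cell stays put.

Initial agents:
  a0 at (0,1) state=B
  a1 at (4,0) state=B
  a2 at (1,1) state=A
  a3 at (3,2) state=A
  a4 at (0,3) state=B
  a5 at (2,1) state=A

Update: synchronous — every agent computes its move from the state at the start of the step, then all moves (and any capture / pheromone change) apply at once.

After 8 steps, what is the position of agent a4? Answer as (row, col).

t=1: a0@(0,0):B a1@(4,0):B a2@(0,2):A a3@(3,2):A a4@(0,3):B a5@(2,1):A
t=2: a0@(0,0):B a1@(4,0):B a2@(0,1):A a3@(3,2):A a4@(1,0):B a5@(2,1):A
t=3: a0@(0,2):B a1@(4,0):B a2@(0,3):A a3@(3,2):A a4@(1,1):B a5@(1,2):A
t=4: a0@(0,0):B a1@(4,0):B a2@(0,1):A a3@(3,2):A a4@(1,0):B a5@(1,3):A
t=5: a0@(0,2):B a1@(4,0):B a2@(0,3):A a3@(3,2):A a4@(1,1):B a5@(1,2):A
t=6: a0@(0,0):B a1@(4,0):B a2@(0,1):A a3@(3,2):A a4@(1,0):B a5@(1,3):A
t=7: a0@(0,2):B a1@(4,0):B a2@(0,3):A a3@(3,2):A a4@(1,1):B a5@(1,2):A
t=8: a0@(0,0):B a1@(4,0):B a2@(0,1):A a3@(3,2):A a4@(1,0):B a5@(1,3):A

(1, 0)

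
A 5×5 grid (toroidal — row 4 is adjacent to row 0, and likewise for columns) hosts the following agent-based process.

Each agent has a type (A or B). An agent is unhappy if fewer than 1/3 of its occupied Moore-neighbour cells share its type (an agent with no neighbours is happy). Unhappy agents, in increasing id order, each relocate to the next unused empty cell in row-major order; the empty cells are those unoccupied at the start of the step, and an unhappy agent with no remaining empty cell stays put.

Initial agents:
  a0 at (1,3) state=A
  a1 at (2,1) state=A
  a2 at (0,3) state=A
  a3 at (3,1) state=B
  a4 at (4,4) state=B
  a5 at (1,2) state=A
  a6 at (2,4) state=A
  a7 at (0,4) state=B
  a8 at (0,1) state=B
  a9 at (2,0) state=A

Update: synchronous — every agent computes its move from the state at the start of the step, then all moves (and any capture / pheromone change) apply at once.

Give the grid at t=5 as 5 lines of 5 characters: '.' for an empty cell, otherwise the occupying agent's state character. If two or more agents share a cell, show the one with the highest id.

t=1: a0@(1,3):A a1@(2,1):A a2@(0,3):A a3@(0,0):B a4@(4,4):B a5@(1,2):A a6@(2,4):A a7@(0,4):B a8@(0,2):B a9@(2,0):A
t=2: a0@(1,3):A a1@(2,1):A a2@(0,3):A a3@(0,0):B a4@(4,4):B a5@(1,2):A a6@(2,4):A a7@(0,4):B a8@(0,1):B a9@(2,0):A
t=3: (unchanged — steady state)

BB.AB
..AA.
AA..A
.....
....B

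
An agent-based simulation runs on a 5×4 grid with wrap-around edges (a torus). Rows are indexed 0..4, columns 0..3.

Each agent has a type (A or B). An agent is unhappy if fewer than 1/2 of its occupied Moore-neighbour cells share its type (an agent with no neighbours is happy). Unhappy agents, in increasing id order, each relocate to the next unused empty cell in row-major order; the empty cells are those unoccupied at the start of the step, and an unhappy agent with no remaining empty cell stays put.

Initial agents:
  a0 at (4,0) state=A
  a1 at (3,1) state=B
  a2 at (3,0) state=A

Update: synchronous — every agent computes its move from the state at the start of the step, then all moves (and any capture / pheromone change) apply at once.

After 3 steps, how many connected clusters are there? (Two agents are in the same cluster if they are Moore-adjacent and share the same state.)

2

t=1: a0@(4,0):A a1@(0,0):B a2@(3,0):A
t=2: a0@(4,0):A a1@(0,1):B a2@(3,0):A
t=3: a0@(4,0):A a1@(0,0):B a2@(3,0):A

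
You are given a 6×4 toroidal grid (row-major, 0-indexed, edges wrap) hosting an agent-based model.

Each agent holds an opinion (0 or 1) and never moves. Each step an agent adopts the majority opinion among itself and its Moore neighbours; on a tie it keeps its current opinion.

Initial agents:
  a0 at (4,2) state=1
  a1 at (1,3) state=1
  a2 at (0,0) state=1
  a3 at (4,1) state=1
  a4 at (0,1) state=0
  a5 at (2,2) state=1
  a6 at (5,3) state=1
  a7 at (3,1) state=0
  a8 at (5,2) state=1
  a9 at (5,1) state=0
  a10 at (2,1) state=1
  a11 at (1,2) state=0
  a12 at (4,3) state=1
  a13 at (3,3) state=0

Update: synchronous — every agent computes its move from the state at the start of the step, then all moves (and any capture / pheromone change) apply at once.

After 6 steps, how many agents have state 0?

t=1: a0@(4,2):1 a1@(1,3):1 a2@(0,0):1 a3@(4,1):1 a4@(0,1):0 a5@(2,2):1 a6@(5,3):1 a7@(3,1):1 a8@(5,2):1 a9@(5,1):1 a10@(2,1):1 a11@(1,2):1 a12@(4,3):1 a13@(3,3):1
t=2: a0@(4,2):1 a1@(1,3):1 a2@(0,0):1 a3@(4,1):1 a4@(0,1):1 a5@(2,2):1 a6@(5,3):1 a7@(3,1):1 a8@(5,2):1 a9@(5,1):1 a10@(2,1):1 a11@(1,2):1 a12@(4,3):1 a13@(3,3):1
t=3: (unchanged — steady state)

0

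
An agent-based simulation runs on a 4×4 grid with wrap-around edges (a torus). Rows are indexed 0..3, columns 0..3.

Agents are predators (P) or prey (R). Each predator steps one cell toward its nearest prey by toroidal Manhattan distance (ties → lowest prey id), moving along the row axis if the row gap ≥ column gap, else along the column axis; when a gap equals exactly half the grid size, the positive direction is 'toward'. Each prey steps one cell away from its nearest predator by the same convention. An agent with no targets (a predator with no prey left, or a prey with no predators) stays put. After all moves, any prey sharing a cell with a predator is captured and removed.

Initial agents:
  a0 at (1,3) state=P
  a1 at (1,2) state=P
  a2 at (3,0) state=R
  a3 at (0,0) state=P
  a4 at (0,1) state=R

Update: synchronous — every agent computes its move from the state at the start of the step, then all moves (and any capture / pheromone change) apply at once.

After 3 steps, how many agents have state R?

t=1: a0@(2,3):P a1@(0,2):P a2@(2,0):R a3@(3,0):P
t=2: a0@(2,0):P a1@(1,2):P a2@(2,1):R a3@(2,0):P
t=3: a0@(2,1):P a1@(2,2):P a3@(2,1):P

0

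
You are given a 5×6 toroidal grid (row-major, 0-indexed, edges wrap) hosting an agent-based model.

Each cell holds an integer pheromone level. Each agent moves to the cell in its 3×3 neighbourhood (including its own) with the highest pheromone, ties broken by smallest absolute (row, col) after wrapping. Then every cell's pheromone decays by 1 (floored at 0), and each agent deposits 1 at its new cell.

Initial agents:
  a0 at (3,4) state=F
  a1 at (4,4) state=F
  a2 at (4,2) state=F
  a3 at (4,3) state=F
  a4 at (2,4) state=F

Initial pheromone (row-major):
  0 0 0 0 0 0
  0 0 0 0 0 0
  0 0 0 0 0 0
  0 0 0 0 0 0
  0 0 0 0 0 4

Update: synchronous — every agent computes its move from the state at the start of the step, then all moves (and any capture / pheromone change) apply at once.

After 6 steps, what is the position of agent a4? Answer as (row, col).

t=1: a0@(4,5) a1@(4,5) a2@(0,1) a3@(0,2) a4@(1,3) | pheromone: 0 1 1 0 0 0 / 0 0 0 1 0 0 / 0 0 0 0 0 0 / 0 0 0 0 0 0 / 0 0 0 0 0 5
t=2: a0@(4,5) a1@(4,5) a2@(0,1) a3@(0,1) a4@(0,2) | pheromone: 0 2 1 0 0 0 / 0 0 0 0 0 0 / 0 0 0 0 0 0 / 0 0 0 0 0 0 / 0 0 0 0 0 6
t=3: a0@(4,5) a1@(4,5) a2@(0,1) a3@(0,1) a4@(0,1) | pheromone: 0 4 0 0 0 0 / 0 0 0 0 0 0 / 0 0 0 0 0 0 / 0 0 0 0 0 0 / 0 0 0 0 0 7
t=4: a0@(4,5) a1@(4,5) a2@(0,1) a3@(0,1) a4@(0,1) | pheromone: 0 6 0 0 0 0 / 0 0 0 0 0 0 / 0 0 0 0 0 0 / 0 0 0 0 0 0 / 0 0 0 0 0 8
t=5: a0@(4,5) a1@(4,5) a2@(0,1) a3@(0,1) a4@(0,1) | pheromone: 0 8 0 0 0 0 / 0 0 0 0 0 0 / 0 0 0 0 0 0 / 0 0 0 0 0 0 / 0 0 0 0 0 9
t=6: a0@(4,5) a1@(4,5) a2@(0,1) a3@(0,1) a4@(0,1) | pheromone: 0 10 0 0 0 0 / 0 0 0 0 0 0 / 0 0 0 0 0 0 / 0 0 0 0 0 0 / 0 0 0 0 0 10

(0, 1)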